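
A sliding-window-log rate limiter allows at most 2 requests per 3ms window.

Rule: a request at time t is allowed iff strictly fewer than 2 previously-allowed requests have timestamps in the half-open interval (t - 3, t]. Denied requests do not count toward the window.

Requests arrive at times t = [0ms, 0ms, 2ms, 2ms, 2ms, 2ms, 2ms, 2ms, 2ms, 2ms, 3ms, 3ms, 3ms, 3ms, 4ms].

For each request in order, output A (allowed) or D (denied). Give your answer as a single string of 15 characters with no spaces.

Answer: AADDDDDDDDAADDD

Derivation:
Tracking allowed requests in the window:
  req#1 t=0ms: ALLOW
  req#2 t=0ms: ALLOW
  req#3 t=2ms: DENY
  req#4 t=2ms: DENY
  req#5 t=2ms: DENY
  req#6 t=2ms: DENY
  req#7 t=2ms: DENY
  req#8 t=2ms: DENY
  req#9 t=2ms: DENY
  req#10 t=2ms: DENY
  req#11 t=3ms: ALLOW
  req#12 t=3ms: ALLOW
  req#13 t=3ms: DENY
  req#14 t=3ms: DENY
  req#15 t=4ms: DENY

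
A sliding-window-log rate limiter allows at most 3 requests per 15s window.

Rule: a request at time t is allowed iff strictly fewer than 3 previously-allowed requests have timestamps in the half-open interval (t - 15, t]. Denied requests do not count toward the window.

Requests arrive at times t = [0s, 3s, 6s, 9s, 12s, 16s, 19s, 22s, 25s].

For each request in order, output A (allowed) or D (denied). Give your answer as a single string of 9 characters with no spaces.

Tracking allowed requests in the window:
  req#1 t=0s: ALLOW
  req#2 t=3s: ALLOW
  req#3 t=6s: ALLOW
  req#4 t=9s: DENY
  req#5 t=12s: DENY
  req#6 t=16s: ALLOW
  req#7 t=19s: ALLOW
  req#8 t=22s: ALLOW
  req#9 t=25s: DENY

Answer: AAADDAAAD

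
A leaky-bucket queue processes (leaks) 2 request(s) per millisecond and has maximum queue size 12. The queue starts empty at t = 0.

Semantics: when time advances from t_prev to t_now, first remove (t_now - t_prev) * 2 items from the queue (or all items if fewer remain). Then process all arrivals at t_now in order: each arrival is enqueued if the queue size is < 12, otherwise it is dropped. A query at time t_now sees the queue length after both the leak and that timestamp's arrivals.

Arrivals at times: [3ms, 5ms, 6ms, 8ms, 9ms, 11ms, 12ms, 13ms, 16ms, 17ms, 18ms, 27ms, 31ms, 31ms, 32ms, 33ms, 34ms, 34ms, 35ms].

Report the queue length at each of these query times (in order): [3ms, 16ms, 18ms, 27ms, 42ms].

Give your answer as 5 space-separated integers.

Answer: 1 1 1 1 0

Derivation:
Queue lengths at query times:
  query t=3ms: backlog = 1
  query t=16ms: backlog = 1
  query t=18ms: backlog = 1
  query t=27ms: backlog = 1
  query t=42ms: backlog = 0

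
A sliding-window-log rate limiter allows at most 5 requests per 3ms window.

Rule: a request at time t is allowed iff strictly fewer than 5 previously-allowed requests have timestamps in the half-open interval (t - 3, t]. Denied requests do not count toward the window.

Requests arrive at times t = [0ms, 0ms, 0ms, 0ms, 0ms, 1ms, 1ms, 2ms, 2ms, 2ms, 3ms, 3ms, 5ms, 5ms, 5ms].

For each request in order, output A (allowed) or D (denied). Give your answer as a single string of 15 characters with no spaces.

Answer: AAAAADDDDDAAAAA

Derivation:
Tracking allowed requests in the window:
  req#1 t=0ms: ALLOW
  req#2 t=0ms: ALLOW
  req#3 t=0ms: ALLOW
  req#4 t=0ms: ALLOW
  req#5 t=0ms: ALLOW
  req#6 t=1ms: DENY
  req#7 t=1ms: DENY
  req#8 t=2ms: DENY
  req#9 t=2ms: DENY
  req#10 t=2ms: DENY
  req#11 t=3ms: ALLOW
  req#12 t=3ms: ALLOW
  req#13 t=5ms: ALLOW
  req#14 t=5ms: ALLOW
  req#15 t=5ms: ALLOW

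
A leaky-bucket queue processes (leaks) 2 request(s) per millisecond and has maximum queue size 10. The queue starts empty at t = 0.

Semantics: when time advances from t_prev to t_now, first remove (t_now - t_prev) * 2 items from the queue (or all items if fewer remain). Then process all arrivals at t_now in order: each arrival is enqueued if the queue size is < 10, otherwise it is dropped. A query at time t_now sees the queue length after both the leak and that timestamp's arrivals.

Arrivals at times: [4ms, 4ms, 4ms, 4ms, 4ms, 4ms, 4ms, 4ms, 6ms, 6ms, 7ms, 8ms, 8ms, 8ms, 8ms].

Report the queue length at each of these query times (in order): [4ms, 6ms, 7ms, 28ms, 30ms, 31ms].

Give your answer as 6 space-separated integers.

Answer: 8 6 5 0 0 0

Derivation:
Queue lengths at query times:
  query t=4ms: backlog = 8
  query t=6ms: backlog = 6
  query t=7ms: backlog = 5
  query t=28ms: backlog = 0
  query t=30ms: backlog = 0
  query t=31ms: backlog = 0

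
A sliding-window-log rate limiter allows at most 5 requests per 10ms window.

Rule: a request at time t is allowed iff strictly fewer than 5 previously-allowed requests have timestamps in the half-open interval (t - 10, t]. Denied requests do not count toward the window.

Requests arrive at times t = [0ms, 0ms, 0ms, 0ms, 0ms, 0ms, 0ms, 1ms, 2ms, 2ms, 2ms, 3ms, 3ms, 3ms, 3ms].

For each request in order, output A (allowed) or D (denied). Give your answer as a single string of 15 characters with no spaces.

Answer: AAAAADDDDDDDDDD

Derivation:
Tracking allowed requests in the window:
  req#1 t=0ms: ALLOW
  req#2 t=0ms: ALLOW
  req#3 t=0ms: ALLOW
  req#4 t=0ms: ALLOW
  req#5 t=0ms: ALLOW
  req#6 t=0ms: DENY
  req#7 t=0ms: DENY
  req#8 t=1ms: DENY
  req#9 t=2ms: DENY
  req#10 t=2ms: DENY
  req#11 t=2ms: DENY
  req#12 t=3ms: DENY
  req#13 t=3ms: DENY
  req#14 t=3ms: DENY
  req#15 t=3ms: DENY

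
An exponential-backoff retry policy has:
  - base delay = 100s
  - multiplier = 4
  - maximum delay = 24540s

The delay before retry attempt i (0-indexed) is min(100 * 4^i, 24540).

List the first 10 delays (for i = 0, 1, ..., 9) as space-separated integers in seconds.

Answer: 100 400 1600 6400 24540 24540 24540 24540 24540 24540

Derivation:
Computing each delay:
  i=0: min(100*4^0, 24540) = 100
  i=1: min(100*4^1, 24540) = 400
  i=2: min(100*4^2, 24540) = 1600
  i=3: min(100*4^3, 24540) = 6400
  i=4: min(100*4^4, 24540) = 24540
  i=5: min(100*4^5, 24540) = 24540
  i=6: min(100*4^6, 24540) = 24540
  i=7: min(100*4^7, 24540) = 24540
  i=8: min(100*4^8, 24540) = 24540
  i=9: min(100*4^9, 24540) = 24540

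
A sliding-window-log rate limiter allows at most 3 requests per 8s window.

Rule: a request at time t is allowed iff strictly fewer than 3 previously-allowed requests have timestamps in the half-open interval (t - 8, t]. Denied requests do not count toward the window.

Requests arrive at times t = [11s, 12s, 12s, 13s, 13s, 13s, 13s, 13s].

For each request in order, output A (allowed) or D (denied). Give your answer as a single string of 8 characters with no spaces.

Answer: AAADDDDD

Derivation:
Tracking allowed requests in the window:
  req#1 t=11s: ALLOW
  req#2 t=12s: ALLOW
  req#3 t=12s: ALLOW
  req#4 t=13s: DENY
  req#5 t=13s: DENY
  req#6 t=13s: DENY
  req#7 t=13s: DENY
  req#8 t=13s: DENY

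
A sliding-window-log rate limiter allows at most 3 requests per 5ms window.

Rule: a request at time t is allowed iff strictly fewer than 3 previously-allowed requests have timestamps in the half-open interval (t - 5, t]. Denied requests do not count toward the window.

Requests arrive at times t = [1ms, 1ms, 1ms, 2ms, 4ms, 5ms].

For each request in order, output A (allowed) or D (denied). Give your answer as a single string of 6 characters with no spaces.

Answer: AAADDD

Derivation:
Tracking allowed requests in the window:
  req#1 t=1ms: ALLOW
  req#2 t=1ms: ALLOW
  req#3 t=1ms: ALLOW
  req#4 t=2ms: DENY
  req#5 t=4ms: DENY
  req#6 t=5ms: DENY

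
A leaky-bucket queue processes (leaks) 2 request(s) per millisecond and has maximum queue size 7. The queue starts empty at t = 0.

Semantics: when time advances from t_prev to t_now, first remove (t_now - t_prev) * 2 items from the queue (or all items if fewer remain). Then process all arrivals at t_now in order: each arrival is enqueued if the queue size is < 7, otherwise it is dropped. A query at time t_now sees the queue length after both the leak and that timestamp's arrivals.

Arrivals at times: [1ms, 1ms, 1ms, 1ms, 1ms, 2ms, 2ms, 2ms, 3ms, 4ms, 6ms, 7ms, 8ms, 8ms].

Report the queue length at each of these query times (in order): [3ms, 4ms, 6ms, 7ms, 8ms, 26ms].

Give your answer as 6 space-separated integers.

Queue lengths at query times:
  query t=3ms: backlog = 5
  query t=4ms: backlog = 4
  query t=6ms: backlog = 1
  query t=7ms: backlog = 1
  query t=8ms: backlog = 2
  query t=26ms: backlog = 0

Answer: 5 4 1 1 2 0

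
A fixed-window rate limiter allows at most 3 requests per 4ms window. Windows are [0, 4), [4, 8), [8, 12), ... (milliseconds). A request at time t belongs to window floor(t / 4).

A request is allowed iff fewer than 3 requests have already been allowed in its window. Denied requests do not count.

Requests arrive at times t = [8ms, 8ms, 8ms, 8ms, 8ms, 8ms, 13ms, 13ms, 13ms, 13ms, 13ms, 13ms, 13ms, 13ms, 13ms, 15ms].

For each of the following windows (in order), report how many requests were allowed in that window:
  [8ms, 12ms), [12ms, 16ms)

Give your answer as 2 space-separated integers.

Processing requests:
  req#1 t=8ms (window 2): ALLOW
  req#2 t=8ms (window 2): ALLOW
  req#3 t=8ms (window 2): ALLOW
  req#4 t=8ms (window 2): DENY
  req#5 t=8ms (window 2): DENY
  req#6 t=8ms (window 2): DENY
  req#7 t=13ms (window 3): ALLOW
  req#8 t=13ms (window 3): ALLOW
  req#9 t=13ms (window 3): ALLOW
  req#10 t=13ms (window 3): DENY
  req#11 t=13ms (window 3): DENY
  req#12 t=13ms (window 3): DENY
  req#13 t=13ms (window 3): DENY
  req#14 t=13ms (window 3): DENY
  req#15 t=13ms (window 3): DENY
  req#16 t=15ms (window 3): DENY

Allowed counts by window: 3 3

Answer: 3 3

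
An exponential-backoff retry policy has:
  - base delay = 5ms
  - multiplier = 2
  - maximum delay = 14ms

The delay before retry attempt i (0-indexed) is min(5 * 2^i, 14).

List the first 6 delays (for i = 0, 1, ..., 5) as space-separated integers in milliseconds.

Computing each delay:
  i=0: min(5*2^0, 14) = 5
  i=1: min(5*2^1, 14) = 10
  i=2: min(5*2^2, 14) = 14
  i=3: min(5*2^3, 14) = 14
  i=4: min(5*2^4, 14) = 14
  i=5: min(5*2^5, 14) = 14

Answer: 5 10 14 14 14 14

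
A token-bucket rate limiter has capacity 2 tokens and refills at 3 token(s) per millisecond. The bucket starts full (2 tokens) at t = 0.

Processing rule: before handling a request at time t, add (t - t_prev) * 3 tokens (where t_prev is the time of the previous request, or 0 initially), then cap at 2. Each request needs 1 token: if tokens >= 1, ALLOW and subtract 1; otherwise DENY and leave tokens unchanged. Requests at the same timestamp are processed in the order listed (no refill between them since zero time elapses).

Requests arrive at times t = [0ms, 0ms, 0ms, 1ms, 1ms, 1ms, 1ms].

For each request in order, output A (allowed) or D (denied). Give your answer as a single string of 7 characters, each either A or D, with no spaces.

Simulating step by step:
  req#1 t=0ms: ALLOW
  req#2 t=0ms: ALLOW
  req#3 t=0ms: DENY
  req#4 t=1ms: ALLOW
  req#5 t=1ms: ALLOW
  req#6 t=1ms: DENY
  req#7 t=1ms: DENY

Answer: AADAADD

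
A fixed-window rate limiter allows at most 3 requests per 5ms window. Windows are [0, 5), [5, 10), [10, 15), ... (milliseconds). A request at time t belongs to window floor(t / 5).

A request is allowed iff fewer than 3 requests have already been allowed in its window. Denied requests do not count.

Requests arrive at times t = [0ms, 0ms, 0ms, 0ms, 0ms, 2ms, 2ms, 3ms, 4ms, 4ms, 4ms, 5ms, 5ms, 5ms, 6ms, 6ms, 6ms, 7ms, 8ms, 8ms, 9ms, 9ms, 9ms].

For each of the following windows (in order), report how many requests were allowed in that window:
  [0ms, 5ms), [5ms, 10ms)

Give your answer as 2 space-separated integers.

Answer: 3 3

Derivation:
Processing requests:
  req#1 t=0ms (window 0): ALLOW
  req#2 t=0ms (window 0): ALLOW
  req#3 t=0ms (window 0): ALLOW
  req#4 t=0ms (window 0): DENY
  req#5 t=0ms (window 0): DENY
  req#6 t=2ms (window 0): DENY
  req#7 t=2ms (window 0): DENY
  req#8 t=3ms (window 0): DENY
  req#9 t=4ms (window 0): DENY
  req#10 t=4ms (window 0): DENY
  req#11 t=4ms (window 0): DENY
  req#12 t=5ms (window 1): ALLOW
  req#13 t=5ms (window 1): ALLOW
  req#14 t=5ms (window 1): ALLOW
  req#15 t=6ms (window 1): DENY
  req#16 t=6ms (window 1): DENY
  req#17 t=6ms (window 1): DENY
  req#18 t=7ms (window 1): DENY
  req#19 t=8ms (window 1): DENY
  req#20 t=8ms (window 1): DENY
  req#21 t=9ms (window 1): DENY
  req#22 t=9ms (window 1): DENY
  req#23 t=9ms (window 1): DENY

Allowed counts by window: 3 3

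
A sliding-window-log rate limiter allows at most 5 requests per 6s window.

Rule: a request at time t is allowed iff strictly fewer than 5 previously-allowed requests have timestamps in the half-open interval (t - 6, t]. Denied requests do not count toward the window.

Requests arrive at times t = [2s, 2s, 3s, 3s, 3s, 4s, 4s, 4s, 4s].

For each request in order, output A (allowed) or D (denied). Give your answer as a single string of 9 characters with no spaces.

Answer: AAAAADDDD

Derivation:
Tracking allowed requests in the window:
  req#1 t=2s: ALLOW
  req#2 t=2s: ALLOW
  req#3 t=3s: ALLOW
  req#4 t=3s: ALLOW
  req#5 t=3s: ALLOW
  req#6 t=4s: DENY
  req#7 t=4s: DENY
  req#8 t=4s: DENY
  req#9 t=4s: DENY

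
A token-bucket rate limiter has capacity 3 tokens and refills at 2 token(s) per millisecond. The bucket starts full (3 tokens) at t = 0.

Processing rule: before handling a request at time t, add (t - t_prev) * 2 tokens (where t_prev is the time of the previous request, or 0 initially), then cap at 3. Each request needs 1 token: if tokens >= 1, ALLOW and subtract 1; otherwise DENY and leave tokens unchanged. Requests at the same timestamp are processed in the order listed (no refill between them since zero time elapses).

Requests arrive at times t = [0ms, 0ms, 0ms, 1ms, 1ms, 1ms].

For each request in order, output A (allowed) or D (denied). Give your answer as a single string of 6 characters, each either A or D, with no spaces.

Simulating step by step:
  req#1 t=0ms: ALLOW
  req#2 t=0ms: ALLOW
  req#3 t=0ms: ALLOW
  req#4 t=1ms: ALLOW
  req#5 t=1ms: ALLOW
  req#6 t=1ms: DENY

Answer: AAAAAD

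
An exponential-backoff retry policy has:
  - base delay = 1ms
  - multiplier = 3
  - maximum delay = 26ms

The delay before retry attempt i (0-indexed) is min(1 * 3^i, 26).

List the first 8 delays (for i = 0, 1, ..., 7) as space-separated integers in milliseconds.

Computing each delay:
  i=0: min(1*3^0, 26) = 1
  i=1: min(1*3^1, 26) = 3
  i=2: min(1*3^2, 26) = 9
  i=3: min(1*3^3, 26) = 26
  i=4: min(1*3^4, 26) = 26
  i=5: min(1*3^5, 26) = 26
  i=6: min(1*3^6, 26) = 26
  i=7: min(1*3^7, 26) = 26

Answer: 1 3 9 26 26 26 26 26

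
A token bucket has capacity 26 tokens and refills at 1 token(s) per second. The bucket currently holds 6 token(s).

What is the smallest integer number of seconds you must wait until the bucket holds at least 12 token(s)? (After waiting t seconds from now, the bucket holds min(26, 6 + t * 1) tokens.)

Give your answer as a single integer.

Need 6 + t * 1 >= 12, so t >= 6/1.
Smallest integer t = ceil(6/1) = 6.

Answer: 6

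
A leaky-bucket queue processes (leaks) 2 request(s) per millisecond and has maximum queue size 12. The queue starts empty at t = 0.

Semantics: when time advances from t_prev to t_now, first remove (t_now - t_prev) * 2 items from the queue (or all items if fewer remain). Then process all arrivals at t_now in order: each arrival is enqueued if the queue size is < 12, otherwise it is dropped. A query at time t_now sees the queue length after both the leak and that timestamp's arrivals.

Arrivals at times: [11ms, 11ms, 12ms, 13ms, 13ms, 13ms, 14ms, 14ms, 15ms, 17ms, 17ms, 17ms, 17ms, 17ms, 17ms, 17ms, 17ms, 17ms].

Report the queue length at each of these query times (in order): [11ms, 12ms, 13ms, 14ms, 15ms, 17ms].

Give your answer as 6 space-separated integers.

Queue lengths at query times:
  query t=11ms: backlog = 2
  query t=12ms: backlog = 1
  query t=13ms: backlog = 3
  query t=14ms: backlog = 3
  query t=15ms: backlog = 2
  query t=17ms: backlog = 9

Answer: 2 1 3 3 2 9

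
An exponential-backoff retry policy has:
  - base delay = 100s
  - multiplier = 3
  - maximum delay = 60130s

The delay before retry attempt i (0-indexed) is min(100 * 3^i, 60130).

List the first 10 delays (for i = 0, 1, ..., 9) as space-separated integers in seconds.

Answer: 100 300 900 2700 8100 24300 60130 60130 60130 60130

Derivation:
Computing each delay:
  i=0: min(100*3^0, 60130) = 100
  i=1: min(100*3^1, 60130) = 300
  i=2: min(100*3^2, 60130) = 900
  i=3: min(100*3^3, 60130) = 2700
  i=4: min(100*3^4, 60130) = 8100
  i=5: min(100*3^5, 60130) = 24300
  i=6: min(100*3^6, 60130) = 60130
  i=7: min(100*3^7, 60130) = 60130
  i=8: min(100*3^8, 60130) = 60130
  i=9: min(100*3^9, 60130) = 60130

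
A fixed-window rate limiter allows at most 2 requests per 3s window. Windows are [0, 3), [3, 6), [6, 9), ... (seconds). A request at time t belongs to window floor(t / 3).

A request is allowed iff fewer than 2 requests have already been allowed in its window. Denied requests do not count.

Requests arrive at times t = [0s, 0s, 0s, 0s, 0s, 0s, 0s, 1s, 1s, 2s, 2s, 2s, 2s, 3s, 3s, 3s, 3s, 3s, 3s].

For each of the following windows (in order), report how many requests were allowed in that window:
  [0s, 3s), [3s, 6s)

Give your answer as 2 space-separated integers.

Answer: 2 2

Derivation:
Processing requests:
  req#1 t=0s (window 0): ALLOW
  req#2 t=0s (window 0): ALLOW
  req#3 t=0s (window 0): DENY
  req#4 t=0s (window 0): DENY
  req#5 t=0s (window 0): DENY
  req#6 t=0s (window 0): DENY
  req#7 t=0s (window 0): DENY
  req#8 t=1s (window 0): DENY
  req#9 t=1s (window 0): DENY
  req#10 t=2s (window 0): DENY
  req#11 t=2s (window 0): DENY
  req#12 t=2s (window 0): DENY
  req#13 t=2s (window 0): DENY
  req#14 t=3s (window 1): ALLOW
  req#15 t=3s (window 1): ALLOW
  req#16 t=3s (window 1): DENY
  req#17 t=3s (window 1): DENY
  req#18 t=3s (window 1): DENY
  req#19 t=3s (window 1): DENY

Allowed counts by window: 2 2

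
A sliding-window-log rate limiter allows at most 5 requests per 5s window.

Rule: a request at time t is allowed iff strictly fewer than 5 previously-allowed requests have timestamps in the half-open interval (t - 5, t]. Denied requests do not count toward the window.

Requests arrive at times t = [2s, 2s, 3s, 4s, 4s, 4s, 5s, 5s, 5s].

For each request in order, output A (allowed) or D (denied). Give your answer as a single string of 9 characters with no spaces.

Answer: AAAAADDDD

Derivation:
Tracking allowed requests in the window:
  req#1 t=2s: ALLOW
  req#2 t=2s: ALLOW
  req#3 t=3s: ALLOW
  req#4 t=4s: ALLOW
  req#5 t=4s: ALLOW
  req#6 t=4s: DENY
  req#7 t=5s: DENY
  req#8 t=5s: DENY
  req#9 t=5s: DENY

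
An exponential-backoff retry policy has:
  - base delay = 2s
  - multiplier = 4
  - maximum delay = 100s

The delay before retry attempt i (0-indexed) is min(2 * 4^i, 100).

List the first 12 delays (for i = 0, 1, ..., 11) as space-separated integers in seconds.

Answer: 2 8 32 100 100 100 100 100 100 100 100 100

Derivation:
Computing each delay:
  i=0: min(2*4^0, 100) = 2
  i=1: min(2*4^1, 100) = 8
  i=2: min(2*4^2, 100) = 32
  i=3: min(2*4^3, 100) = 100
  i=4: min(2*4^4, 100) = 100
  i=5: min(2*4^5, 100) = 100
  i=6: min(2*4^6, 100) = 100
  i=7: min(2*4^7, 100) = 100
  i=8: min(2*4^8, 100) = 100
  i=9: min(2*4^9, 100) = 100
  i=10: min(2*4^10, 100) = 100
  i=11: min(2*4^11, 100) = 100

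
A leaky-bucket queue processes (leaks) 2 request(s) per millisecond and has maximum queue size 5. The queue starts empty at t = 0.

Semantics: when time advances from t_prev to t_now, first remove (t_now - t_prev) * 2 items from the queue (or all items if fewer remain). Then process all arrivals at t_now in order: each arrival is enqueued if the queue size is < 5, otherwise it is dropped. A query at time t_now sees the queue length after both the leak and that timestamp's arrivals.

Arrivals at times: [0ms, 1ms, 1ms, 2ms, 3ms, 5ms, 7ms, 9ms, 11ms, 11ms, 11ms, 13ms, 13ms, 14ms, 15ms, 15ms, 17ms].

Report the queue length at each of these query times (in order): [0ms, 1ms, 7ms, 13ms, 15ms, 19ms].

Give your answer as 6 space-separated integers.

Queue lengths at query times:
  query t=0ms: backlog = 1
  query t=1ms: backlog = 2
  query t=7ms: backlog = 1
  query t=13ms: backlog = 2
  query t=15ms: backlog = 2
  query t=19ms: backlog = 0

Answer: 1 2 1 2 2 0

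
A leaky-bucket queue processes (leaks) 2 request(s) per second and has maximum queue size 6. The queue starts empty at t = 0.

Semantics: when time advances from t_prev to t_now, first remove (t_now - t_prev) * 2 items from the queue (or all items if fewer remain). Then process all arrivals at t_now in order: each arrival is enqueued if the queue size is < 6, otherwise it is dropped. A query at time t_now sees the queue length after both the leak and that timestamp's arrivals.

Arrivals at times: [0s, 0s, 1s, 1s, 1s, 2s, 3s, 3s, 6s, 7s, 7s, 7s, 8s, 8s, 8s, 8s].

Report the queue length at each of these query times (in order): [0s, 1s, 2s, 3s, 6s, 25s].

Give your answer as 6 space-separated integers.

Answer: 2 3 2 2 1 0

Derivation:
Queue lengths at query times:
  query t=0s: backlog = 2
  query t=1s: backlog = 3
  query t=2s: backlog = 2
  query t=3s: backlog = 2
  query t=6s: backlog = 1
  query t=25s: backlog = 0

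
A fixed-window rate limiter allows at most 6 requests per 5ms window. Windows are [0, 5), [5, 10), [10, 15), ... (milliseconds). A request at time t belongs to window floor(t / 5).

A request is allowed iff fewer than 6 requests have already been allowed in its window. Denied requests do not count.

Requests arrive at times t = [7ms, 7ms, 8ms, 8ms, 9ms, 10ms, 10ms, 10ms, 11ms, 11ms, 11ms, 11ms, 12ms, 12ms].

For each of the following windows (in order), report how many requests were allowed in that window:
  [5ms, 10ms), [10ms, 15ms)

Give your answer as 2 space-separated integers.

Processing requests:
  req#1 t=7ms (window 1): ALLOW
  req#2 t=7ms (window 1): ALLOW
  req#3 t=8ms (window 1): ALLOW
  req#4 t=8ms (window 1): ALLOW
  req#5 t=9ms (window 1): ALLOW
  req#6 t=10ms (window 2): ALLOW
  req#7 t=10ms (window 2): ALLOW
  req#8 t=10ms (window 2): ALLOW
  req#9 t=11ms (window 2): ALLOW
  req#10 t=11ms (window 2): ALLOW
  req#11 t=11ms (window 2): ALLOW
  req#12 t=11ms (window 2): DENY
  req#13 t=12ms (window 2): DENY
  req#14 t=12ms (window 2): DENY

Allowed counts by window: 5 6

Answer: 5 6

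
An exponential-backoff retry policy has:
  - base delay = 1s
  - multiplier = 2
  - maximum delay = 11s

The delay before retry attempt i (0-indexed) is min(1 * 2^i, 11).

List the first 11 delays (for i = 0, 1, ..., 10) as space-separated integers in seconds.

Answer: 1 2 4 8 11 11 11 11 11 11 11

Derivation:
Computing each delay:
  i=0: min(1*2^0, 11) = 1
  i=1: min(1*2^1, 11) = 2
  i=2: min(1*2^2, 11) = 4
  i=3: min(1*2^3, 11) = 8
  i=4: min(1*2^4, 11) = 11
  i=5: min(1*2^5, 11) = 11
  i=6: min(1*2^6, 11) = 11
  i=7: min(1*2^7, 11) = 11
  i=8: min(1*2^8, 11) = 11
  i=9: min(1*2^9, 11) = 11
  i=10: min(1*2^10, 11) = 11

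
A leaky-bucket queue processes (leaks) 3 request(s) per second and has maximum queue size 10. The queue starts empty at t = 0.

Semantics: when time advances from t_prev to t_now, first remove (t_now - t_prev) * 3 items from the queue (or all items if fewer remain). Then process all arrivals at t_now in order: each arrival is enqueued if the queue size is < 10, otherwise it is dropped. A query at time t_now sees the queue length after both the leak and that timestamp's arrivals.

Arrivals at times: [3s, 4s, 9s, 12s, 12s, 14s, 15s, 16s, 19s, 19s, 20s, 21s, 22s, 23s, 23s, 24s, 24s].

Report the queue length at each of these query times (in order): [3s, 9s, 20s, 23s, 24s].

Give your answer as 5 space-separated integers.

Queue lengths at query times:
  query t=3s: backlog = 1
  query t=9s: backlog = 1
  query t=20s: backlog = 1
  query t=23s: backlog = 2
  query t=24s: backlog = 2

Answer: 1 1 1 2 2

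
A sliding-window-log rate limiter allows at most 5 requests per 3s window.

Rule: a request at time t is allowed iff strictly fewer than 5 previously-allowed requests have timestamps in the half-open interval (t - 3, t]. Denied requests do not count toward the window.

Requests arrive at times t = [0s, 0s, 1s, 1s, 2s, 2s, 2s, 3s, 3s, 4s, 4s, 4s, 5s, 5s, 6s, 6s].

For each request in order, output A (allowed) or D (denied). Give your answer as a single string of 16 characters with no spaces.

Tracking allowed requests in the window:
  req#1 t=0s: ALLOW
  req#2 t=0s: ALLOW
  req#3 t=1s: ALLOW
  req#4 t=1s: ALLOW
  req#5 t=2s: ALLOW
  req#6 t=2s: DENY
  req#7 t=2s: DENY
  req#8 t=3s: ALLOW
  req#9 t=3s: ALLOW
  req#10 t=4s: ALLOW
  req#11 t=4s: ALLOW
  req#12 t=4s: DENY
  req#13 t=5s: ALLOW
  req#14 t=5s: DENY
  req#15 t=6s: ALLOW
  req#16 t=6s: ALLOW

Answer: AAAAADDAAAADADAA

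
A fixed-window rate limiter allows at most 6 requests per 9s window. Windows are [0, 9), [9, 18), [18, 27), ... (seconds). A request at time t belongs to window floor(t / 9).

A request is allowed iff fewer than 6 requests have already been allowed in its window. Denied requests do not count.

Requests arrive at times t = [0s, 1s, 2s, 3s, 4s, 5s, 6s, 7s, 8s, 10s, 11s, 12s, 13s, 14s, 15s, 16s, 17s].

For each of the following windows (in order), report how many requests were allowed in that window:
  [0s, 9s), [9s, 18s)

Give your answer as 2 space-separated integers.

Processing requests:
  req#1 t=0s (window 0): ALLOW
  req#2 t=1s (window 0): ALLOW
  req#3 t=2s (window 0): ALLOW
  req#4 t=3s (window 0): ALLOW
  req#5 t=4s (window 0): ALLOW
  req#6 t=5s (window 0): ALLOW
  req#7 t=6s (window 0): DENY
  req#8 t=7s (window 0): DENY
  req#9 t=8s (window 0): DENY
  req#10 t=10s (window 1): ALLOW
  req#11 t=11s (window 1): ALLOW
  req#12 t=12s (window 1): ALLOW
  req#13 t=13s (window 1): ALLOW
  req#14 t=14s (window 1): ALLOW
  req#15 t=15s (window 1): ALLOW
  req#16 t=16s (window 1): DENY
  req#17 t=17s (window 1): DENY

Allowed counts by window: 6 6

Answer: 6 6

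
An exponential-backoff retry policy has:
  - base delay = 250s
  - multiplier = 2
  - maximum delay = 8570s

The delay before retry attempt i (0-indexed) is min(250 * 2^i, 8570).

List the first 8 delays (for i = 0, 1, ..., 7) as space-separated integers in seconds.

Computing each delay:
  i=0: min(250*2^0, 8570) = 250
  i=1: min(250*2^1, 8570) = 500
  i=2: min(250*2^2, 8570) = 1000
  i=3: min(250*2^3, 8570) = 2000
  i=4: min(250*2^4, 8570) = 4000
  i=5: min(250*2^5, 8570) = 8000
  i=6: min(250*2^6, 8570) = 8570
  i=7: min(250*2^7, 8570) = 8570

Answer: 250 500 1000 2000 4000 8000 8570 8570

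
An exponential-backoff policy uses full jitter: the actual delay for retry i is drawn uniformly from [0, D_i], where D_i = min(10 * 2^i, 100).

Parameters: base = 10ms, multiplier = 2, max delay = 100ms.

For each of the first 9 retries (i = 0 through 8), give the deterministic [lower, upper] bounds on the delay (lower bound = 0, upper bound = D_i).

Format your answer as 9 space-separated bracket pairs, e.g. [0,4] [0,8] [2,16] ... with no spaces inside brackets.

Computing bounds per retry:
  i=0: D_i=min(10*2^0,100)=10, bounds=[0,10]
  i=1: D_i=min(10*2^1,100)=20, bounds=[0,20]
  i=2: D_i=min(10*2^2,100)=40, bounds=[0,40]
  i=3: D_i=min(10*2^3,100)=80, bounds=[0,80]
  i=4: D_i=min(10*2^4,100)=100, bounds=[0,100]
  i=5: D_i=min(10*2^5,100)=100, bounds=[0,100]
  i=6: D_i=min(10*2^6,100)=100, bounds=[0,100]
  i=7: D_i=min(10*2^7,100)=100, bounds=[0,100]
  i=8: D_i=min(10*2^8,100)=100, bounds=[0,100]

Answer: [0,10] [0,20] [0,40] [0,80] [0,100] [0,100] [0,100] [0,100] [0,100]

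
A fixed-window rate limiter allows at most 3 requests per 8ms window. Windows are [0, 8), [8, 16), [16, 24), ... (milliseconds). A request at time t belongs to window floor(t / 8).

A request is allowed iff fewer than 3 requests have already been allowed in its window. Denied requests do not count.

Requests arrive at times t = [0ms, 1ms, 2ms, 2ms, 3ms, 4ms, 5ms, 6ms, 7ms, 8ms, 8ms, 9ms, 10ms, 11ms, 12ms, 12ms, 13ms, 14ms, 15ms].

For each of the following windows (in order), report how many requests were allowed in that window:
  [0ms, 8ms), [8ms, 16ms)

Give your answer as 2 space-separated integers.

Processing requests:
  req#1 t=0ms (window 0): ALLOW
  req#2 t=1ms (window 0): ALLOW
  req#3 t=2ms (window 0): ALLOW
  req#4 t=2ms (window 0): DENY
  req#5 t=3ms (window 0): DENY
  req#6 t=4ms (window 0): DENY
  req#7 t=5ms (window 0): DENY
  req#8 t=6ms (window 0): DENY
  req#9 t=7ms (window 0): DENY
  req#10 t=8ms (window 1): ALLOW
  req#11 t=8ms (window 1): ALLOW
  req#12 t=9ms (window 1): ALLOW
  req#13 t=10ms (window 1): DENY
  req#14 t=11ms (window 1): DENY
  req#15 t=12ms (window 1): DENY
  req#16 t=12ms (window 1): DENY
  req#17 t=13ms (window 1): DENY
  req#18 t=14ms (window 1): DENY
  req#19 t=15ms (window 1): DENY

Allowed counts by window: 3 3

Answer: 3 3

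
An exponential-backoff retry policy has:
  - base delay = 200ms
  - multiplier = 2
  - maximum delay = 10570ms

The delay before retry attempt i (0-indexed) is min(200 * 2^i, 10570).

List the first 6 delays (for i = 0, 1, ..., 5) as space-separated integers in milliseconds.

Answer: 200 400 800 1600 3200 6400

Derivation:
Computing each delay:
  i=0: min(200*2^0, 10570) = 200
  i=1: min(200*2^1, 10570) = 400
  i=2: min(200*2^2, 10570) = 800
  i=3: min(200*2^3, 10570) = 1600
  i=4: min(200*2^4, 10570) = 3200
  i=5: min(200*2^5, 10570) = 6400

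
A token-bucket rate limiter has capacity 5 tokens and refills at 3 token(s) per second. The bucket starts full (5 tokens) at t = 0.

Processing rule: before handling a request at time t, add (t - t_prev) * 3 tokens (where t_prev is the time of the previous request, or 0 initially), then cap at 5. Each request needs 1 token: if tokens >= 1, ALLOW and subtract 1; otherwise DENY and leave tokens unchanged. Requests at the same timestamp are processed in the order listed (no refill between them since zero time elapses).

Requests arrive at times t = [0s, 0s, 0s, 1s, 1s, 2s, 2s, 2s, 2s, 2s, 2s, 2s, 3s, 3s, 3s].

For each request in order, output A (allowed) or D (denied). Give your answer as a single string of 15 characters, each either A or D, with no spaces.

Answer: AAAAAAAAAADDAAA

Derivation:
Simulating step by step:
  req#1 t=0s: ALLOW
  req#2 t=0s: ALLOW
  req#3 t=0s: ALLOW
  req#4 t=1s: ALLOW
  req#5 t=1s: ALLOW
  req#6 t=2s: ALLOW
  req#7 t=2s: ALLOW
  req#8 t=2s: ALLOW
  req#9 t=2s: ALLOW
  req#10 t=2s: ALLOW
  req#11 t=2s: DENY
  req#12 t=2s: DENY
  req#13 t=3s: ALLOW
  req#14 t=3s: ALLOW
  req#15 t=3s: ALLOW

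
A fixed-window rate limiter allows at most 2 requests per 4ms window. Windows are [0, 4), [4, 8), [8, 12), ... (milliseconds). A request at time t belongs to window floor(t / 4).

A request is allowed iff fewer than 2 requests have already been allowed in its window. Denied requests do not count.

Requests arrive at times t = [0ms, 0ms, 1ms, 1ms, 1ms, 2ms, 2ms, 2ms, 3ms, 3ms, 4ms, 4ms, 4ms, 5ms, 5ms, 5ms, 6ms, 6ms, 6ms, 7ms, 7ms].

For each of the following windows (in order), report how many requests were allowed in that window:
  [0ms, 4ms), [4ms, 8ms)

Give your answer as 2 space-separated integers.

Answer: 2 2

Derivation:
Processing requests:
  req#1 t=0ms (window 0): ALLOW
  req#2 t=0ms (window 0): ALLOW
  req#3 t=1ms (window 0): DENY
  req#4 t=1ms (window 0): DENY
  req#5 t=1ms (window 0): DENY
  req#6 t=2ms (window 0): DENY
  req#7 t=2ms (window 0): DENY
  req#8 t=2ms (window 0): DENY
  req#9 t=3ms (window 0): DENY
  req#10 t=3ms (window 0): DENY
  req#11 t=4ms (window 1): ALLOW
  req#12 t=4ms (window 1): ALLOW
  req#13 t=4ms (window 1): DENY
  req#14 t=5ms (window 1): DENY
  req#15 t=5ms (window 1): DENY
  req#16 t=5ms (window 1): DENY
  req#17 t=6ms (window 1): DENY
  req#18 t=6ms (window 1): DENY
  req#19 t=6ms (window 1): DENY
  req#20 t=7ms (window 1): DENY
  req#21 t=7ms (window 1): DENY

Allowed counts by window: 2 2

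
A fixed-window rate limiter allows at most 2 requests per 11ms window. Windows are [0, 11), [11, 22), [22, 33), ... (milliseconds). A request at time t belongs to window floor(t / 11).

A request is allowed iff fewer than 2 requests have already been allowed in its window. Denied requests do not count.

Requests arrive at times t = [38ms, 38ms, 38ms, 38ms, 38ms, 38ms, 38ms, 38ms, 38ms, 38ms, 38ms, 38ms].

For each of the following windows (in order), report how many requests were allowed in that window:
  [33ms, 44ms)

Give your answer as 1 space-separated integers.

Answer: 2

Derivation:
Processing requests:
  req#1 t=38ms (window 3): ALLOW
  req#2 t=38ms (window 3): ALLOW
  req#3 t=38ms (window 3): DENY
  req#4 t=38ms (window 3): DENY
  req#5 t=38ms (window 3): DENY
  req#6 t=38ms (window 3): DENY
  req#7 t=38ms (window 3): DENY
  req#8 t=38ms (window 3): DENY
  req#9 t=38ms (window 3): DENY
  req#10 t=38ms (window 3): DENY
  req#11 t=38ms (window 3): DENY
  req#12 t=38ms (window 3): DENY

Allowed counts by window: 2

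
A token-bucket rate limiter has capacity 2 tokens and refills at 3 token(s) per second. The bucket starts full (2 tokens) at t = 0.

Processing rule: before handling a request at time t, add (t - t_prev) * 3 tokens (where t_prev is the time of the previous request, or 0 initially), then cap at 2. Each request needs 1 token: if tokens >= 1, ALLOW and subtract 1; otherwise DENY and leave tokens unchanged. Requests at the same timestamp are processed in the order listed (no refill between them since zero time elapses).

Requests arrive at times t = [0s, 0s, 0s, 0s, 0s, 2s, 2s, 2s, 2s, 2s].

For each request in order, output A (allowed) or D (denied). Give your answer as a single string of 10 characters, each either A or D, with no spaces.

Simulating step by step:
  req#1 t=0s: ALLOW
  req#2 t=0s: ALLOW
  req#3 t=0s: DENY
  req#4 t=0s: DENY
  req#5 t=0s: DENY
  req#6 t=2s: ALLOW
  req#7 t=2s: ALLOW
  req#8 t=2s: DENY
  req#9 t=2s: DENY
  req#10 t=2s: DENY

Answer: AADDDAADDD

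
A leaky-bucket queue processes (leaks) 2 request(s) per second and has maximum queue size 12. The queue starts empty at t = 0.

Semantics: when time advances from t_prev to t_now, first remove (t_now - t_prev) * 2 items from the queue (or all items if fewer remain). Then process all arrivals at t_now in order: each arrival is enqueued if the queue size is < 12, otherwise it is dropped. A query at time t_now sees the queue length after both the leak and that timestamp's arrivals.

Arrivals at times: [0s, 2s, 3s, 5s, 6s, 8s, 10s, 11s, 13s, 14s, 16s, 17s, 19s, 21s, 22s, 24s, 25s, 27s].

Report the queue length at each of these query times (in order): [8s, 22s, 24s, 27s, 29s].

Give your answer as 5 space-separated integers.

Answer: 1 1 1 1 0

Derivation:
Queue lengths at query times:
  query t=8s: backlog = 1
  query t=22s: backlog = 1
  query t=24s: backlog = 1
  query t=27s: backlog = 1
  query t=29s: backlog = 0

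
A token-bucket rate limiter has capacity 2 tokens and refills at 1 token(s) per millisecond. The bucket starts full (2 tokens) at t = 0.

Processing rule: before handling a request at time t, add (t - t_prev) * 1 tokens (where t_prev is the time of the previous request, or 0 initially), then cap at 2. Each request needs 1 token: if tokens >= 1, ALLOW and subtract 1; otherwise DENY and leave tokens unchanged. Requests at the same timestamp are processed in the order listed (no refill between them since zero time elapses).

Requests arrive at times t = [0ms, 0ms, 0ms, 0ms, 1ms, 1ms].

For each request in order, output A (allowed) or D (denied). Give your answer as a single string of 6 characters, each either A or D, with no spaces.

Answer: AADDAD

Derivation:
Simulating step by step:
  req#1 t=0ms: ALLOW
  req#2 t=0ms: ALLOW
  req#3 t=0ms: DENY
  req#4 t=0ms: DENY
  req#5 t=1ms: ALLOW
  req#6 t=1ms: DENY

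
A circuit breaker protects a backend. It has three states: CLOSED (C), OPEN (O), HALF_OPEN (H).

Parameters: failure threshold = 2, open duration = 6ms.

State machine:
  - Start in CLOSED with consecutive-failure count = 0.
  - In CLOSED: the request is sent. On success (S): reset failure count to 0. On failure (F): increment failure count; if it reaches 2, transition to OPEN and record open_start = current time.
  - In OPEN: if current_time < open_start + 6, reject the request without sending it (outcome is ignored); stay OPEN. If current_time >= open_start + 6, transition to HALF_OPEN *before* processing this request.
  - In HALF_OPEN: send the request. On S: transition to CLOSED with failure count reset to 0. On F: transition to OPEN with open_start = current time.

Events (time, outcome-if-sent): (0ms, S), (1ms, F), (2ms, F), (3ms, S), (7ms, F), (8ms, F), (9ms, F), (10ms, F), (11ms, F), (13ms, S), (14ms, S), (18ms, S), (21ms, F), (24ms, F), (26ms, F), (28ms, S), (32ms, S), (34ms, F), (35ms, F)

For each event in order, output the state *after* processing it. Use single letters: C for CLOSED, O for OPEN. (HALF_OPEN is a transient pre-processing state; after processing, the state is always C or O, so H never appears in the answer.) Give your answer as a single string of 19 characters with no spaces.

State after each event:
  event#1 t=0ms outcome=S: state=CLOSED
  event#2 t=1ms outcome=F: state=CLOSED
  event#3 t=2ms outcome=F: state=OPEN
  event#4 t=3ms outcome=S: state=OPEN
  event#5 t=7ms outcome=F: state=OPEN
  event#6 t=8ms outcome=F: state=OPEN
  event#7 t=9ms outcome=F: state=OPEN
  event#8 t=10ms outcome=F: state=OPEN
  event#9 t=11ms outcome=F: state=OPEN
  event#10 t=13ms outcome=S: state=OPEN
  event#11 t=14ms outcome=S: state=CLOSED
  event#12 t=18ms outcome=S: state=CLOSED
  event#13 t=21ms outcome=F: state=CLOSED
  event#14 t=24ms outcome=F: state=OPEN
  event#15 t=26ms outcome=F: state=OPEN
  event#16 t=28ms outcome=S: state=OPEN
  event#17 t=32ms outcome=S: state=CLOSED
  event#18 t=34ms outcome=F: state=CLOSED
  event#19 t=35ms outcome=F: state=OPEN

Answer: CCOOOOOOOOCCCOOOCCO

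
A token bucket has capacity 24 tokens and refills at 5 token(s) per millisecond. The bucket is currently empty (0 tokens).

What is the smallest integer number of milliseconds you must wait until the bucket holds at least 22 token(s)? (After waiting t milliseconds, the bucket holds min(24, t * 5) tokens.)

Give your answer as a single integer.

Answer: 5

Derivation:
Need t * 5 >= 22, so t >= 22/5.
Smallest integer t = ceil(22/5) = 5.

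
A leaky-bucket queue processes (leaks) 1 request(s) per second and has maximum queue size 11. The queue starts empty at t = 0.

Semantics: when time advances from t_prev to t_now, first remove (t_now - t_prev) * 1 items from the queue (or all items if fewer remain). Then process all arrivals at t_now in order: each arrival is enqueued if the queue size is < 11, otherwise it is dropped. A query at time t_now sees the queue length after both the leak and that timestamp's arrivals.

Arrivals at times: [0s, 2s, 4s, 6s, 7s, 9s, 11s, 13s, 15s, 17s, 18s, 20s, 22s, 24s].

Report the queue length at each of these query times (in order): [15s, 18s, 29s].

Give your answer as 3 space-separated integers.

Answer: 1 1 0

Derivation:
Queue lengths at query times:
  query t=15s: backlog = 1
  query t=18s: backlog = 1
  query t=29s: backlog = 0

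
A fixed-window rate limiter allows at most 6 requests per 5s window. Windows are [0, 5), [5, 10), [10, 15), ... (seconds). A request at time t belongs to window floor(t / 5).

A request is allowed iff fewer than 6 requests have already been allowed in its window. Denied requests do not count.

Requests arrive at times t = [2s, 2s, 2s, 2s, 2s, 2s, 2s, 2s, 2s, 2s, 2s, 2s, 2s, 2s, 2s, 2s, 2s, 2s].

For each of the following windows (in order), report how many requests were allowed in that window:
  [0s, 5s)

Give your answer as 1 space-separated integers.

Processing requests:
  req#1 t=2s (window 0): ALLOW
  req#2 t=2s (window 0): ALLOW
  req#3 t=2s (window 0): ALLOW
  req#4 t=2s (window 0): ALLOW
  req#5 t=2s (window 0): ALLOW
  req#6 t=2s (window 0): ALLOW
  req#7 t=2s (window 0): DENY
  req#8 t=2s (window 0): DENY
  req#9 t=2s (window 0): DENY
  req#10 t=2s (window 0): DENY
  req#11 t=2s (window 0): DENY
  req#12 t=2s (window 0): DENY
  req#13 t=2s (window 0): DENY
  req#14 t=2s (window 0): DENY
  req#15 t=2s (window 0): DENY
  req#16 t=2s (window 0): DENY
  req#17 t=2s (window 0): DENY
  req#18 t=2s (window 0): DENY

Allowed counts by window: 6

Answer: 6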